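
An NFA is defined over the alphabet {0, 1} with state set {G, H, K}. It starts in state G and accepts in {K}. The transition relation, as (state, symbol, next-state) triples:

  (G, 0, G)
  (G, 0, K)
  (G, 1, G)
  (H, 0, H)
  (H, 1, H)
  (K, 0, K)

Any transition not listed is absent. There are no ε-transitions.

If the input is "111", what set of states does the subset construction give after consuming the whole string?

Start in {G}.
Read '1': G→{G}; now {G}.
Read '1': G→{G}; now {G}.
Read '1': G→{G}; now {G}.

{G}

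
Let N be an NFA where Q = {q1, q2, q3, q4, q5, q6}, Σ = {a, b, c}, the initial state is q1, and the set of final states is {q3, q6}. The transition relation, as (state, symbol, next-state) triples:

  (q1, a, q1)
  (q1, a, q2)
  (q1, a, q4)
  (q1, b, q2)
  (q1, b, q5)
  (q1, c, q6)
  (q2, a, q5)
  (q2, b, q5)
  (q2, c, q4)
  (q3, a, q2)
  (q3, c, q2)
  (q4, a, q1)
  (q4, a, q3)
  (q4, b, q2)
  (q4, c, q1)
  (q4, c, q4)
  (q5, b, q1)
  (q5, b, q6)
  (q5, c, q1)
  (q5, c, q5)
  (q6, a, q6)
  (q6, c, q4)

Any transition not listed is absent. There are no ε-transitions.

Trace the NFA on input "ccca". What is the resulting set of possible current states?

{q1, q2, q3, q4}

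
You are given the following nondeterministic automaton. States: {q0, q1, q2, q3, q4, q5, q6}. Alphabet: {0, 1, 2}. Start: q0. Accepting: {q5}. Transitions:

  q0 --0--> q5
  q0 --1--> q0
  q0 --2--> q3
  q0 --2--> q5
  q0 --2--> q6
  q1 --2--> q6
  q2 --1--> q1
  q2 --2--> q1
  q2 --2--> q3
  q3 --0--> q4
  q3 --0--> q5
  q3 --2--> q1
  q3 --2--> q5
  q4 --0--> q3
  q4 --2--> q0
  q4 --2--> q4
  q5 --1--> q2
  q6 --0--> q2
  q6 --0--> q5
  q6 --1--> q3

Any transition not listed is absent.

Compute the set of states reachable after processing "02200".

∅

Start in {q0}.
Read '0': q0→{q5}; now {q5}.
Read '2': q5→∅; now ∅.
The set is empty and remains empty for the remaining 3 symbols.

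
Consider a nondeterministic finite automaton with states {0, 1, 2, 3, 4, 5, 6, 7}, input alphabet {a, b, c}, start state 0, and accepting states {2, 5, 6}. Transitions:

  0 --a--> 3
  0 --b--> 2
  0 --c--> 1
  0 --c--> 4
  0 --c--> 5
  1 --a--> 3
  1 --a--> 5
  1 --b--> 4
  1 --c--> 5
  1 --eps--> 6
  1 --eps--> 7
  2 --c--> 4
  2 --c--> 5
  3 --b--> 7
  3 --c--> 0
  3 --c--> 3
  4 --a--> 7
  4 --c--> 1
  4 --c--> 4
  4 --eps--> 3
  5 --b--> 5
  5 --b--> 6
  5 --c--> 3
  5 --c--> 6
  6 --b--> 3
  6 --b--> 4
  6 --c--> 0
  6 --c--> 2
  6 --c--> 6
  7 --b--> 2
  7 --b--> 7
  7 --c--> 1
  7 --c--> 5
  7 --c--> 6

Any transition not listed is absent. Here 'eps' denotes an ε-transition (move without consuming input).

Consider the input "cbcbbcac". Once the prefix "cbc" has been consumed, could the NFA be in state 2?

Yes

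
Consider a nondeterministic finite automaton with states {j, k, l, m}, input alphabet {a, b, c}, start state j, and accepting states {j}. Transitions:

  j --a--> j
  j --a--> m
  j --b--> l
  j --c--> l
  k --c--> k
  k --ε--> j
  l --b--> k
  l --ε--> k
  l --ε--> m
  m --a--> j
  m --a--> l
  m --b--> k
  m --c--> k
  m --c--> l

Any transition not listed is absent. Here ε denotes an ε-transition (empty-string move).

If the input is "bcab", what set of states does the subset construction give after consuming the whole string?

{j, k, l, m}

Start in {j}.
Read 'b': j→{l}; union {l}; ε-closure = {j, k, l, m}.
Read 'c': j→{l}, k→{k}, l→∅, m→{k, l}; union {k, l}; ε-closure = {j, k, l, m}.
Read 'a': j→{j, m}, k→∅, l→∅, m→{j, l}; union {j, l, m}; ε-closure = {j, k, l, m}.
Read 'b': j→{l}, k→∅, l→{k}, m→{k}; union {k, l}; ε-closure = {j, k, l, m}.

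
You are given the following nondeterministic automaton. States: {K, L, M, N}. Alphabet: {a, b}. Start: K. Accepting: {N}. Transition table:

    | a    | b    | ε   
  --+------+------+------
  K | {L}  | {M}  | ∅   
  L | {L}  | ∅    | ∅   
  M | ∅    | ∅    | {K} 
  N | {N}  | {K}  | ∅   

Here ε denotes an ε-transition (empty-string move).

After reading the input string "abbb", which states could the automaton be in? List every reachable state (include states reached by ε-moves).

∅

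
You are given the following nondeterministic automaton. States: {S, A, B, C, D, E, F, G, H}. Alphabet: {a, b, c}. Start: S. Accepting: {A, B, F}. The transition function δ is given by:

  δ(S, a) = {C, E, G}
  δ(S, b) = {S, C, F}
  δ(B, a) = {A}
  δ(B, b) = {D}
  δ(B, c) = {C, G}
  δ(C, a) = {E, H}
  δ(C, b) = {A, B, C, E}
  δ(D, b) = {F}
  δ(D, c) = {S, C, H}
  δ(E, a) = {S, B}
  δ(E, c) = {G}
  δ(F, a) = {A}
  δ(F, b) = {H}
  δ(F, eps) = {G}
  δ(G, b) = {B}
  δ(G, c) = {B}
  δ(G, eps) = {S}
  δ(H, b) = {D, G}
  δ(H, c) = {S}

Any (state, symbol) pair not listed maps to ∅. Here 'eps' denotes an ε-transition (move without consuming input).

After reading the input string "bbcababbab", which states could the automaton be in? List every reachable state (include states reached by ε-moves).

Start in {S}.
Read 'b': S→{S, C, F}; union {S, C, F}; ε-closure = {S, C, F, G}.
Read 'b': S→{S, C, F}, C→{A, B, C, E}, F→{H}, G→{B}; union {S, A, B, C, E, F, H}; ε-closure = {S, A, B, C, E, F, G, H}.
Read 'c': S→∅, A→∅, B→{C, G}, C→∅, E→{G}, F→∅, G→{B}, H→{S}; now {S, B, C, G}.
Read 'a': S→{C, E, G}, B→{A}, C→{E, H}, G→∅; union {A, C, E, G, H}; ε-closure = {S, A, C, E, G, H}.
Read 'b': S→{S, C, F}, A→∅, C→{A, B, C, E}, E→∅, G→{B}, H→{D, G}; now {S, A, B, C, D, E, F, G}.
Read 'a': S→{C, E, G}, A→∅, B→{A}, C→{E, H}, D→∅, E→{S, B}, F→{A}, G→∅; now {S, A, B, C, E, G, H}.
Read 'b': S→{S, C, F}, A→∅, B→{D}, C→{A, B, C, E}, E→∅, G→{B}, H→{D, G}; now {S, A, B, C, D, E, F, G}.
Read 'b': S→{S, C, F}, A→∅, B→{D}, C→{A, B, C, E}, D→{F}, E→∅, F→{H}, G→{B}; union {S, A, B, C, D, E, F, H}; ε-closure = {S, A, B, C, D, E, F, G, H}.
Read 'a': S→{C, E, G}, A→∅, B→{A}, C→{E, H}, D→∅, E→{S, B}, F→{A}, G→∅, H→∅; now {S, A, B, C, E, G, H}.
Read 'b': S→{S, C, F}, A→∅, B→{D}, C→{A, B, C, E}, E→∅, G→{B}, H→{D, G}; now {S, A, B, C, D, E, F, G}.

{S, A, B, C, D, E, F, G}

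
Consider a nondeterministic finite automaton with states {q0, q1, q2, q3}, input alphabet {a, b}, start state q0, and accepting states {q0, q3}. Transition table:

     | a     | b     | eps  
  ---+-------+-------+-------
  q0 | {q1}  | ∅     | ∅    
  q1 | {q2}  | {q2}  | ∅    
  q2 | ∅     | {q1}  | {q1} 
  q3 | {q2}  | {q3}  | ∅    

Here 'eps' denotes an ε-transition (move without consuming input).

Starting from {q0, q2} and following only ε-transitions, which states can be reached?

{q0, q1, q2}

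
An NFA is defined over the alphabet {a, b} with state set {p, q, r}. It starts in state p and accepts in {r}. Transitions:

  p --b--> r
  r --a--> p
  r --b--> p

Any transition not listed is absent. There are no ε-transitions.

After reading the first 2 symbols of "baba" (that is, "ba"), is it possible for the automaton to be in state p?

Start in {p}.
Read 'b': p→{r}; now {r}.
Read 'a': r→{p}; now {p}.
State p is in {p}.

Yes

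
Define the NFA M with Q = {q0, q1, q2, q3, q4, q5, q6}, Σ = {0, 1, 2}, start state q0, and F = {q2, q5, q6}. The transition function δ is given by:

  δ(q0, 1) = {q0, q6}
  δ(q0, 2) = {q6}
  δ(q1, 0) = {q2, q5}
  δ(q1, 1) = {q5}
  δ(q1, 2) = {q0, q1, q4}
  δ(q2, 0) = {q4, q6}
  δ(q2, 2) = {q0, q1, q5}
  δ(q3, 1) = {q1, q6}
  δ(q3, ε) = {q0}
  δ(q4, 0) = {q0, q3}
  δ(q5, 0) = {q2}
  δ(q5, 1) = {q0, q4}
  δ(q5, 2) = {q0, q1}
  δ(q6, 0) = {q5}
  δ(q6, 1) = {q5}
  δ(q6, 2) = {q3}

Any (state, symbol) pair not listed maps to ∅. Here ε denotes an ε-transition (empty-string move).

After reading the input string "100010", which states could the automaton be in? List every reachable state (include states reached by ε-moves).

Start in {q0}.
Read '1': q0→{q0, q6}; now {q0, q6}.
Read '0': q0→∅, q6→{q5}; now {q5}.
Read '0': q5→{q2}; now {q2}.
Read '0': q2→{q4, q6}; now {q4, q6}.
Read '1': q4→∅, q6→{q5}; now {q5}.
Read '0': q5→{q2}; now {q2}.

{q2}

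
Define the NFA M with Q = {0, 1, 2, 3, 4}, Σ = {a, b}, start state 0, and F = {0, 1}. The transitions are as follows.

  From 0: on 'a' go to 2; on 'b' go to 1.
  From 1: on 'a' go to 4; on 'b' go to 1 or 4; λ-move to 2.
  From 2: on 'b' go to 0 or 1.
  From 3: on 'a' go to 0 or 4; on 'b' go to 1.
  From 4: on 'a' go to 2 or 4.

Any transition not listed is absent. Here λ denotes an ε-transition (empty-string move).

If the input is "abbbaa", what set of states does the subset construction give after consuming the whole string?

{2, 4}

Start in {0}.
Read 'a': {0} → {2}.
Read 'b': {2} → {0, 1, 2}.
Read 'b': {0, 1, 2} → {0, 1, 2, 4}.
Read 'b': {0, 1, 2, 4} → {0, 1, 2, 4}.
Read 'a': {0, 1, 2, 4} → {2, 4}.
Read 'a': {2, 4} → {2, 4}.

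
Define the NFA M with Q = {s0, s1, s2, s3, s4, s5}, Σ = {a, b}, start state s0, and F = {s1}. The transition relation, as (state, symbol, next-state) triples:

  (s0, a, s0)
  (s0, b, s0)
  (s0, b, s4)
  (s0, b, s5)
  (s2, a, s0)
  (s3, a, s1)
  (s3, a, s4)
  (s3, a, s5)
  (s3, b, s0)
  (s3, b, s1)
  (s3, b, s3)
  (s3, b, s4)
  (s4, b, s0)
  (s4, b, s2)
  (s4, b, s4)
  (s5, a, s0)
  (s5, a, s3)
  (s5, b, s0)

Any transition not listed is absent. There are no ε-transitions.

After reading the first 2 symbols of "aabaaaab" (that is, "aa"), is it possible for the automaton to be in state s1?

No

Start in {s0}.
Read 'a': s0→{s0}; now {s0}.
Read 'a': s0→{s0}; now {s0}.
State s1 is not in {s0}.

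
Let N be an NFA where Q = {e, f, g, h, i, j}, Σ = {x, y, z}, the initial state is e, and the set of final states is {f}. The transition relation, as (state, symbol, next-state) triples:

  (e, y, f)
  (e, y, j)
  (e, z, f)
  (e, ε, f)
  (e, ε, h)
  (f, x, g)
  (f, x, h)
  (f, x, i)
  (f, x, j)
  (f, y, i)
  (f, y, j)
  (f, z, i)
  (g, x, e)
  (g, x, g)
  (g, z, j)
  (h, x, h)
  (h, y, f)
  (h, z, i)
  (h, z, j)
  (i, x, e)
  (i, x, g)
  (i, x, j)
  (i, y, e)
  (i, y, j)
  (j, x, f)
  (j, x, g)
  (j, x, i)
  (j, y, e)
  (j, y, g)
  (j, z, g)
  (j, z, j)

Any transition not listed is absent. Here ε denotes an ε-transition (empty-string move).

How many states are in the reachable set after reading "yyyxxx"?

6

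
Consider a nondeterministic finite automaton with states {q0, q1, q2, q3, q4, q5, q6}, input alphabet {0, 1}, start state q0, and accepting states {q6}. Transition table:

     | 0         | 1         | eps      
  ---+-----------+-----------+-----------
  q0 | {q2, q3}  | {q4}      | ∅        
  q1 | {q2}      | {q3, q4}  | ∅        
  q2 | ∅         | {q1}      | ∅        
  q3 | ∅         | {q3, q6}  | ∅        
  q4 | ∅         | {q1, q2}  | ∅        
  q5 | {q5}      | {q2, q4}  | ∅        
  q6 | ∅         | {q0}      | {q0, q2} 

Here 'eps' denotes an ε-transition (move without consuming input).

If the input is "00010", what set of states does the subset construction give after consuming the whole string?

∅

Start in {q0}.
Read '0': q0→{q2, q3}; now {q2, q3}.
Read '0': q2→∅, q3→∅; now ∅.
The set is empty and remains empty for the remaining 3 symbols.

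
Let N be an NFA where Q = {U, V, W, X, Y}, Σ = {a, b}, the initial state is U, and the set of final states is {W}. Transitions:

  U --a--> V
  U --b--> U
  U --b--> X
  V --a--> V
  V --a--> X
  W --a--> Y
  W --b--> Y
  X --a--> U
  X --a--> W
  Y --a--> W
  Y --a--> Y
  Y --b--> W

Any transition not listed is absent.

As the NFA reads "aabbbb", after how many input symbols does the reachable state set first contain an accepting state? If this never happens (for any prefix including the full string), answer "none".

none

Start in {U}.
Read 'a': {U} → {V}.
Read 'a': {V} → {V, X}.
Read 'b': {V, X} → ∅.
The set is empty and remains empty for the remaining 3 symbols.
No reachable set along the way intersects F.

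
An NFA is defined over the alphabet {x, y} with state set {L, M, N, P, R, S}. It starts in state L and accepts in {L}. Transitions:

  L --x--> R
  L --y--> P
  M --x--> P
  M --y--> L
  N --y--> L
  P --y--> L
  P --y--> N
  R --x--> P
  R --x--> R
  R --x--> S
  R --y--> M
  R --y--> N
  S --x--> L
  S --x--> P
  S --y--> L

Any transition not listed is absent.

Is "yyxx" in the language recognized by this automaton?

No

Start in {L}.
Read 'y': L→{P}; now {P}.
Read 'y': P→{L, N}; now {L, N}.
Read 'x': L→{R}, N→∅; now {R}.
Read 'x': R→{P, R, S}; now {P, R, S}.
The final set {P, R, S} contains no accepting state.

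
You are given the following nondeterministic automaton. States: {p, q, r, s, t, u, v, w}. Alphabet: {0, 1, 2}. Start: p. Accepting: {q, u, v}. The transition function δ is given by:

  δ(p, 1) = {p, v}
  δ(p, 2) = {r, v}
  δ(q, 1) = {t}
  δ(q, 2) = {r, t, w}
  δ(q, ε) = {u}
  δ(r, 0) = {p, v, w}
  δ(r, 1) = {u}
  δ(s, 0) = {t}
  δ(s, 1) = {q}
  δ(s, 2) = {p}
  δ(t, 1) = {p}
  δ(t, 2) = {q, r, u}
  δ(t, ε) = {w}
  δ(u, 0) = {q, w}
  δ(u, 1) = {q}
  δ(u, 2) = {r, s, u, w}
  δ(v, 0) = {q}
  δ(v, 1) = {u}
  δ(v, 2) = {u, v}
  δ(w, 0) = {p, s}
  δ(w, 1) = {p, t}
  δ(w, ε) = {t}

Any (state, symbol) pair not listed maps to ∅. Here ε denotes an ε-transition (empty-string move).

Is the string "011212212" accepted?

Start in {p}.
Read '0': p→∅; now ∅.
The set is empty and remains empty for the remaining 8 symbols.
The final set ∅ contains no accepting state.

No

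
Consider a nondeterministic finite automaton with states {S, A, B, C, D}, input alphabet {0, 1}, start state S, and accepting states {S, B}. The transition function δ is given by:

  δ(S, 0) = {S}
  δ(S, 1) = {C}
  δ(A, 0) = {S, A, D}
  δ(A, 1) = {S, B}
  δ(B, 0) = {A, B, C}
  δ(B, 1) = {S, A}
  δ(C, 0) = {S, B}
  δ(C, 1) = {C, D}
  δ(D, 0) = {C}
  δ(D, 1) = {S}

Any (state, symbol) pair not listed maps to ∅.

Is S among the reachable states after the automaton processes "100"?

Start in {S}.
Read '1': {S} → {C}.
Read '0': {C} → {S, B}.
Read '0': {S, B} → {S, A, B, C}.
State S is in {S, A, B, C}.

Yes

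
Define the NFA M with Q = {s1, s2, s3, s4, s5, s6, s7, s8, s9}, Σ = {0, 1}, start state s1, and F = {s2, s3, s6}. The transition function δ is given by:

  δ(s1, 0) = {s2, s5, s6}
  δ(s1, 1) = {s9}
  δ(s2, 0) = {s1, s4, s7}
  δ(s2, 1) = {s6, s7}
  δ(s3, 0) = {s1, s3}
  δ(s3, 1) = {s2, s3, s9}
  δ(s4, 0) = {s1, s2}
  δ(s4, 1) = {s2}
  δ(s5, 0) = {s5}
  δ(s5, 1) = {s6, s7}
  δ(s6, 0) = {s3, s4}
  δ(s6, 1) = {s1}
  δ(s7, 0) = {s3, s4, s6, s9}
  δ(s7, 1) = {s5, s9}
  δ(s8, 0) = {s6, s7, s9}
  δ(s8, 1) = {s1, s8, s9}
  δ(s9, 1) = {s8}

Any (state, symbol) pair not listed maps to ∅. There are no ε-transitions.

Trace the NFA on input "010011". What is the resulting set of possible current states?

{s1, s2, s3, s5, s6, s7, s8, s9}

Start in {s1}.
Read '0': {s1} → {s2, s5, s6}.
Read '1': {s2, s5, s6} → {s1, s6, s7}.
Read '0': {s1, s6, s7} → {s2, s3, s4, s5, s6, s9}.
Read '0': {s2, s3, s4, s5, s6, s9} → {s1, s2, s3, s4, s5, s7}.
Read '1': {s1, s2, s3, s4, s5, s7} → {s2, s3, s5, s6, s7, s9}.
Read '1': {s2, s3, s5, s6, s7, s9} → {s1, s2, s3, s5, s6, s7, s8, s9}.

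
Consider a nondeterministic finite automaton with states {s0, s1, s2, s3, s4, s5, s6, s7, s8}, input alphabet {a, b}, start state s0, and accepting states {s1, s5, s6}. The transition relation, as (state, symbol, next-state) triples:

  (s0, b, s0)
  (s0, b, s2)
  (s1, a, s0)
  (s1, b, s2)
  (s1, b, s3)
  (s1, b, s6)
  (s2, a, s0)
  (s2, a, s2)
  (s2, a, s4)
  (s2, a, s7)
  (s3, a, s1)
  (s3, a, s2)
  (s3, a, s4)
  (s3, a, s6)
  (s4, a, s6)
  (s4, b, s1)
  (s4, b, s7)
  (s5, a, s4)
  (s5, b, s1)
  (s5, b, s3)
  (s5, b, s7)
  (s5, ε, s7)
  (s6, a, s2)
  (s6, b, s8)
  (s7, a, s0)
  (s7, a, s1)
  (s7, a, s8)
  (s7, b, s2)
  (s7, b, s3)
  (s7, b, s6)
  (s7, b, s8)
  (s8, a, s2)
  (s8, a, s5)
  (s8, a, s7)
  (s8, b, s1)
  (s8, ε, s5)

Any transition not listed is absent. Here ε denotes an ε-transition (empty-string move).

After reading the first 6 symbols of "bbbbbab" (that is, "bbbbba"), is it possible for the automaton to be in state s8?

No

Start in {s0}.
Read 'b': s0→{s0, s2}; now {s0, s2}.
Read 'b': s0→{s0, s2}, s2→∅; now {s0, s2}.
Read 'b': s0→{s0, s2}, s2→∅; now {s0, s2}.
Read 'b': s0→{s0, s2}, s2→∅; now {s0, s2}.
Read 'b': s0→{s0, s2}, s2→∅; now {s0, s2}.
Read 'a': s0→∅, s2→{s0, s2, s4, s7}; now {s0, s2, s4, s7}.
State s8 is not in {s0, s2, s4, s7}.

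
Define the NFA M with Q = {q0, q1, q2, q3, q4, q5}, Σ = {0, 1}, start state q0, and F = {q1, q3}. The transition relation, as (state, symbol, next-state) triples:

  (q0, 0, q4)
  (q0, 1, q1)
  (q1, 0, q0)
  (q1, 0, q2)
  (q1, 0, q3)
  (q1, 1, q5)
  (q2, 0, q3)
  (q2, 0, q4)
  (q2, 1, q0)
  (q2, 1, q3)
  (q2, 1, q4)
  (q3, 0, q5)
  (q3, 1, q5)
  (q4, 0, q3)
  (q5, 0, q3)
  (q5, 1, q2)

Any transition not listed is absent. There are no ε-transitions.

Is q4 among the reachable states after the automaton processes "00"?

No

Start in {q0}.
Read '0': q0→{q4}; now {q4}.
Read '0': q4→{q3}; now {q3}.
State q4 is not in {q3}.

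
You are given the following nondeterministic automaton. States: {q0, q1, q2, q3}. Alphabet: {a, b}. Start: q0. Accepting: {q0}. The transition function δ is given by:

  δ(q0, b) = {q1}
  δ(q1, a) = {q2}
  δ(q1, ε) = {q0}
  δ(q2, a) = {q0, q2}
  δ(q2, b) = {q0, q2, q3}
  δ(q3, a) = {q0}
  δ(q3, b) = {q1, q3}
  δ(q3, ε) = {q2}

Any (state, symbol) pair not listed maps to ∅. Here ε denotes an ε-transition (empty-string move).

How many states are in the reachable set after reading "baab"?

Start in {q0}.
Read 'b': {q0} → {q0, q1}.
Read 'a': {q0, q1} → {q2}.
Read 'a': {q2} → {q0, q2}.
Read 'b': {q0, q2} → {q0, q1, q2, q3}.
That set has 4 states.

4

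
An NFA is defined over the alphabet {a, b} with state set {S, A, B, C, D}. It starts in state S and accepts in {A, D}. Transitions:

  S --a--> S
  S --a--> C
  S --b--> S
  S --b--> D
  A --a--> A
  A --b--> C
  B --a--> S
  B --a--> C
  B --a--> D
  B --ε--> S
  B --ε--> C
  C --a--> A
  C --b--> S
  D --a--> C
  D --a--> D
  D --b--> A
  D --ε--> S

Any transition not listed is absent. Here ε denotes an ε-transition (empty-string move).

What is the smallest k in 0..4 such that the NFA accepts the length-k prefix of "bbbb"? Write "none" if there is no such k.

Start in {S}.
Read 'b': {S} → {S, D}.
None of the earlier sets intersect F, but {S, D} does.

1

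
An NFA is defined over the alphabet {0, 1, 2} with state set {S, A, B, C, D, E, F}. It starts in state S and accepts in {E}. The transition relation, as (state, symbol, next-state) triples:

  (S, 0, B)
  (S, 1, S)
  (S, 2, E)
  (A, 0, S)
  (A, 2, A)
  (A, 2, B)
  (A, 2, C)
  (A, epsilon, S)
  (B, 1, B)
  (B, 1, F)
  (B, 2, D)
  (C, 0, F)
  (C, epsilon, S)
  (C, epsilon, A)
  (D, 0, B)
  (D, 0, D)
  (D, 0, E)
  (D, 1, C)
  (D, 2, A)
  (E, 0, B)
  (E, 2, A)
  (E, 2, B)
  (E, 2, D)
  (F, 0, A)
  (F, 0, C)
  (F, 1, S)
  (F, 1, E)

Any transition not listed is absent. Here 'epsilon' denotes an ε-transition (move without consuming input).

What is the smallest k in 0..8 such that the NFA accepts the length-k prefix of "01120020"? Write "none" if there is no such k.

Start in {S}.
Read '0': {S} → {B}.
Read '1': {B} → {B, F}.
Read '1': {B, F} → {S, B, E, F}.
None of the earlier sets intersect F, but {S, B, E, F} does.

3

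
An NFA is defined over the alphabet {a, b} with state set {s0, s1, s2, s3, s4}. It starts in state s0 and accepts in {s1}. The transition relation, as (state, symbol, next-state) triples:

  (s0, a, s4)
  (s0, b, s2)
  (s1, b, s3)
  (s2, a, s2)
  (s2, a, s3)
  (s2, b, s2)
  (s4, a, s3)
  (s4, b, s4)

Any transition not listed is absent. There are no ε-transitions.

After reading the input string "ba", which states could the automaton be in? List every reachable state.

{s2, s3}

Start in {s0}.
Read 'b': s0→{s2}; now {s2}.
Read 'a': s2→{s2, s3}; now {s2, s3}.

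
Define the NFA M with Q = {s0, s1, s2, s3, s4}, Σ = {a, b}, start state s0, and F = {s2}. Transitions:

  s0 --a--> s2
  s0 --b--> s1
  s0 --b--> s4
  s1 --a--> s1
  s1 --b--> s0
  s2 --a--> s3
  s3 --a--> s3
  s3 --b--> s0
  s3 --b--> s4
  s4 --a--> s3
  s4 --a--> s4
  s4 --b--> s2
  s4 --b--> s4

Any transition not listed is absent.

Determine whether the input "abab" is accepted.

No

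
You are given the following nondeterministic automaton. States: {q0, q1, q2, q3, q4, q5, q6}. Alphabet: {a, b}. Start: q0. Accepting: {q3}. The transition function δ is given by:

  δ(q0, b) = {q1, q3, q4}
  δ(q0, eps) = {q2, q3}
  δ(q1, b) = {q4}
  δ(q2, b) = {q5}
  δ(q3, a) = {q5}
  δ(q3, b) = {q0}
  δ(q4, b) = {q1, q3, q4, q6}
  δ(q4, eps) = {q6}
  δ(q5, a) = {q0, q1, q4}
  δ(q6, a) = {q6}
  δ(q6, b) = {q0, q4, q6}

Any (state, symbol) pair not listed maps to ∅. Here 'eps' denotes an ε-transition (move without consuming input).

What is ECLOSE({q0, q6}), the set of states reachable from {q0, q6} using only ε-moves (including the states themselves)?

{q0, q2, q3, q6}

Begin with {q0, q6}.
ε-move q0 → q2; add q2.
ε-move q0 → q3; add q3.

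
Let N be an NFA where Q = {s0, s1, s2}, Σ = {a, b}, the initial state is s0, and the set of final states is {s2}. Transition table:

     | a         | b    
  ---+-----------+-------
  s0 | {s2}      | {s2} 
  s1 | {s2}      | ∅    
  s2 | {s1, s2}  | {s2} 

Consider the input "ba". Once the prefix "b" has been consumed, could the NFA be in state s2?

Yes

Start in {s0}.
Read 'b': s0→{s2}; now {s2}.
State s2 is in {s2}.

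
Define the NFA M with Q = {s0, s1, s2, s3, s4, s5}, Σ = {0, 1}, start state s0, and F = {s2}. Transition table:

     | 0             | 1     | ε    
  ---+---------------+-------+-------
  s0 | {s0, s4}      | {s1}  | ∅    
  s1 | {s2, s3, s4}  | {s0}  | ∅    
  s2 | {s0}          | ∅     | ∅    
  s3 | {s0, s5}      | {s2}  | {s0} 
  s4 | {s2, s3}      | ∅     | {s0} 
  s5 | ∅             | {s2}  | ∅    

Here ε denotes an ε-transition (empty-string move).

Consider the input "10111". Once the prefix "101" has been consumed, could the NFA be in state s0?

No

Start in {s0}.
Read '1': {s0} → {s1}.
Read '0': {s1} → {s0, s2, s3, s4}.
Read '1': {s0, s2, s3, s4} → {s1, s2}.
State s0 is not in {s1, s2}.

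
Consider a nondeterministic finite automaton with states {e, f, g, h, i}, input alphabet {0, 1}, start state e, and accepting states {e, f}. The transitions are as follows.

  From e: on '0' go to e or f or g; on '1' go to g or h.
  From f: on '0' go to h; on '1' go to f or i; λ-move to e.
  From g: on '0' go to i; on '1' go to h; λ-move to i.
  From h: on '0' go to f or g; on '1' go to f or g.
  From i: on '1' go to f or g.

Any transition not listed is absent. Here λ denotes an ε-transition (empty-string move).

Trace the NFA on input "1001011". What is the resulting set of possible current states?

Start in {e}.
Read '1': e→{g, h}; union {g, h}; ε-closure = {g, h, i}.
Read '0': g→{i}, h→{f, g}, i→∅; union {f, g, i}; ε-closure = {e, f, g, i}.
Read '0': e→{e, f, g}, f→{h}, g→{i}, i→∅; now {e, f, g, h, i}.
Read '1': e→{g, h}, f→{f, i}, g→{h}, h→{f, g}, i→{f, g}; union {f, g, h, i}; ε-closure = {e, f, g, h, i}.
Read '0': e→{e, f, g}, f→{h}, g→{i}, h→{f, g}, i→∅; now {e, f, g, h, i}.
Read '1': e→{g, h}, f→{f, i}, g→{h}, h→{f, g}, i→{f, g}; union {f, g, h, i}; ε-closure = {e, f, g, h, i}.
Read '1': e→{g, h}, f→{f, i}, g→{h}, h→{f, g}, i→{f, g}; union {f, g, h, i}; ε-closure = {e, f, g, h, i}.

{e, f, g, h, i}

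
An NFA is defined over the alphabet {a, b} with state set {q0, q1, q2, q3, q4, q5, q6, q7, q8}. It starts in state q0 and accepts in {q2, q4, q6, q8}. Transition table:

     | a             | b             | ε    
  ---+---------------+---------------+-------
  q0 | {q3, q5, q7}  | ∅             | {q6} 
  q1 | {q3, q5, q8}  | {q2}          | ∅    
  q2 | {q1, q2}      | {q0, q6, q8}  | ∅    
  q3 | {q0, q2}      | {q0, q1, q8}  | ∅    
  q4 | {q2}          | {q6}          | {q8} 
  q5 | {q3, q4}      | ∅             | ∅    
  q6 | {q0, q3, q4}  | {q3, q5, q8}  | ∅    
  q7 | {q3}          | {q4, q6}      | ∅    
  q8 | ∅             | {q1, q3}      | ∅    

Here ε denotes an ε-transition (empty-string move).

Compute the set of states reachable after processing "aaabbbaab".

{q0, q1, q2, q3, q4, q5, q6, q8}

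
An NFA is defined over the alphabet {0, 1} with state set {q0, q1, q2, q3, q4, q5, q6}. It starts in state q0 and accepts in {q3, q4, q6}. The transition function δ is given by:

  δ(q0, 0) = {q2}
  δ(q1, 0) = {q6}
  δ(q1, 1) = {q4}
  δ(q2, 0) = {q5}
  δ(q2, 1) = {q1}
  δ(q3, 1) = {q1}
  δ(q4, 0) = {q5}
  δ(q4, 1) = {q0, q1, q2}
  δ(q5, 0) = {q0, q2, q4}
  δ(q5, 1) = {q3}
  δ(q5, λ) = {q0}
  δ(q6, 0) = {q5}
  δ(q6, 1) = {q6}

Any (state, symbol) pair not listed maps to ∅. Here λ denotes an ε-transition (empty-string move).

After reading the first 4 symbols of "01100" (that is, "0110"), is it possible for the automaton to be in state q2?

No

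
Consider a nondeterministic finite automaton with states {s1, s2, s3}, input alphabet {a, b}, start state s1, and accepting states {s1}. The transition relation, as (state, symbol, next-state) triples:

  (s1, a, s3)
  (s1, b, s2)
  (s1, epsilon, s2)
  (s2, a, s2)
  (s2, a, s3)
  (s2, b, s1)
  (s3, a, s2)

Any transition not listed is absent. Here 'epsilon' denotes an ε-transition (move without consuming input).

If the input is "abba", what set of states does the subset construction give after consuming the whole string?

{s2, s3}

Start: ε-closure({s1}) = {s1, s2}.
Read 'a': s1→{s3}, s2→{s2, s3}; now {s2, s3}.
Read 'b': s2→{s1}, s3→∅; union {s1}; ε-closure = {s1, s2}.
Read 'b': s1→{s2}, s2→{s1}; now {s1, s2}.
Read 'a': s1→{s3}, s2→{s2, s3}; now {s2, s3}.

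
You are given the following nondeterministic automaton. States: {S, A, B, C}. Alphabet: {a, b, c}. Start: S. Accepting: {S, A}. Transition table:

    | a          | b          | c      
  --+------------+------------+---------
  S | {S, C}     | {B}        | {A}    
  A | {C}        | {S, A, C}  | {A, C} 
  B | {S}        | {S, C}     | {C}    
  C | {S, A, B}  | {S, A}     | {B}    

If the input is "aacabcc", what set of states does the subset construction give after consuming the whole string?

{A, B, C}

Start in {S}.
Read 'a': S→{S, C}; now {S, C}.
Read 'a': S→{S, C}, C→{S, A, B}; now {S, A, B, C}.
Read 'c': S→{A}, A→{A, C}, B→{C}, C→{B}; now {A, B, C}.
Read 'a': A→{C}, B→{S}, C→{S, A, B}; now {S, A, B, C}.
Read 'b': S→{B}, A→{S, A, C}, B→{S, C}, C→{S, A}; now {S, A, B, C}.
Read 'c': S→{A}, A→{A, C}, B→{C}, C→{B}; now {A, B, C}.
Read 'c': A→{A, C}, B→{C}, C→{B}; now {A, B, C}.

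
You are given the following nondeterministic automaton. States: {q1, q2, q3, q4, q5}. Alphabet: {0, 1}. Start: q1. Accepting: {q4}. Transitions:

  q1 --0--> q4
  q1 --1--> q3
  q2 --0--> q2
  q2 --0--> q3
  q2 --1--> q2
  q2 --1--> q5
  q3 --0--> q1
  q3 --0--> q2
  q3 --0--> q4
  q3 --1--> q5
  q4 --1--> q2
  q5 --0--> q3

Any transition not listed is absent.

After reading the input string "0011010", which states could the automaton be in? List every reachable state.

∅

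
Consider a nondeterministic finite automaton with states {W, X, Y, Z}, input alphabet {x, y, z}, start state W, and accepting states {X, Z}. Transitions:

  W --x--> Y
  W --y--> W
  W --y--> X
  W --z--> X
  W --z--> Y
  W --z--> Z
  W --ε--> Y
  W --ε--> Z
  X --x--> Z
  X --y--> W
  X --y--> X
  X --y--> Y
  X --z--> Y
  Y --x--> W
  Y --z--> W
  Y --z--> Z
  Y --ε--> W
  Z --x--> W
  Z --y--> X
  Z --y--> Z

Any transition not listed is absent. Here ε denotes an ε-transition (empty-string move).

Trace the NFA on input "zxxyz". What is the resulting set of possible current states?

{W, X, Y, Z}

Start: ε-closure({W}) = {W, Y, Z}.
Read 'z': W→{X, Y, Z}, Y→{W, Z}, Z→∅; now {W, X, Y, Z}.
Read 'x': W→{Y}, X→{Z}, Y→{W}, Z→{W}; now {W, Y, Z}.
Read 'x': W→{Y}, Y→{W}, Z→{W}; union {W, Y}; ε-closure = {W, Y, Z}.
Read 'y': W→{W, X}, Y→∅, Z→{X, Z}; union {W, X, Z}; ε-closure = {W, X, Y, Z}.
Read 'z': W→{X, Y, Z}, X→{Y}, Y→{W, Z}, Z→∅; now {W, X, Y, Z}.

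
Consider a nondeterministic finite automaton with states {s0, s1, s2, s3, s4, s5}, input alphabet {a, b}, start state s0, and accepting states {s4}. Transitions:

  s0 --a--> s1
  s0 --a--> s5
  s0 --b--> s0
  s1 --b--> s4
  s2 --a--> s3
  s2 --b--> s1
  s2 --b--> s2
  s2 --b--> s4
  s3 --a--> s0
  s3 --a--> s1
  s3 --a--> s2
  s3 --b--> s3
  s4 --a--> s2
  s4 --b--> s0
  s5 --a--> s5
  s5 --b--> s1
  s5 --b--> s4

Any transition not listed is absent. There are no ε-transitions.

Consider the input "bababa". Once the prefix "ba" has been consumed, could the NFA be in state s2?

No

Start in {s0}.
Read 'b': {s0} → {s0}.
Read 'a': {s0} → {s1, s5}.
State s2 is not in {s1, s5}.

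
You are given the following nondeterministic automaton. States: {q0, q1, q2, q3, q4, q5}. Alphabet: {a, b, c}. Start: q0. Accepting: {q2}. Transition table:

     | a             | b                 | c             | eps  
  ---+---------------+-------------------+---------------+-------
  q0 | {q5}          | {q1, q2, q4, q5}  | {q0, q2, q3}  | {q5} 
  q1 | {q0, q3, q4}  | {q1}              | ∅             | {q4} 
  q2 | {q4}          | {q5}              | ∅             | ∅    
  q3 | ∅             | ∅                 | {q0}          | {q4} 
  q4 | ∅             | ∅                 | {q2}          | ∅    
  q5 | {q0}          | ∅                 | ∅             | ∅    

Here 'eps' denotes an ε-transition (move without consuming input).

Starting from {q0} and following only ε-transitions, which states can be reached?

Begin with {q0}.
ε-move q0 → q5; add q5.

{q0, q5}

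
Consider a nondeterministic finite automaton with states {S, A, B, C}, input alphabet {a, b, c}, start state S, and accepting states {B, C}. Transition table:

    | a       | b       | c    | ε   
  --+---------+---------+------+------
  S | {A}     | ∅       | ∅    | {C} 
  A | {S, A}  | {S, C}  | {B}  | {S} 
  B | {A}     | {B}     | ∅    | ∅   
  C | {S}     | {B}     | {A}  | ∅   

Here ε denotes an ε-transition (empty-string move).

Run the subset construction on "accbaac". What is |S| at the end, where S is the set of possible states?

Start: ε-closure({S}) = {S, C}.
Read 'a': {S, C} → {S, A, C}.
Read 'c': {S, A, C} → {S, A, B, C}.
Read 'c': {S, A, B, C} → {S, A, B, C}.
Read 'b': {S, A, B, C} → {S, B, C}.
Read 'a': {S, B, C} → {S, A, C}.
Read 'a': {S, A, C} → {S, A, C}.
Read 'c': {S, A, C} → {S, A, B, C}.
That set has 4 states.

4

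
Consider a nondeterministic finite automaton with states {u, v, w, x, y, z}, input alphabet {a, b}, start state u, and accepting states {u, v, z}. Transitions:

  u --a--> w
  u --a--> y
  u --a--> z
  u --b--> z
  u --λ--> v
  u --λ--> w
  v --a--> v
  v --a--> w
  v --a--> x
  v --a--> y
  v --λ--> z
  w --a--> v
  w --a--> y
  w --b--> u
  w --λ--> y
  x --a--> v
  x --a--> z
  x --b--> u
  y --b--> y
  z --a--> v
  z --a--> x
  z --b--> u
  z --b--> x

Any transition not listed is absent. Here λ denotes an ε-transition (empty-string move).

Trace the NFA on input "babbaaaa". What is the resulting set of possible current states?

{v, w, x, y, z}

Start: ε-closure({u}) = {u, v, w, y, z}.
Read 'b': u→{z}, v→∅, w→{u}, y→{y}, z→{u, x}; union {u, x, y, z}; ε-closure = {u, v, w, x, y, z}.
Read 'a': u→{w, y, z}, v→{v, w, x, y}, w→{v, y}, x→{v, z}, y→∅, z→{v, x}; now {v, w, x, y, z}.
Read 'b': v→∅, w→{u}, x→{u}, y→{y}, z→{u, x}; union {u, x, y}; ε-closure = {u, v, w, x, y, z}.
Read 'b': u→{z}, v→∅, w→{u}, x→{u}, y→{y}, z→{u, x}; union {u, x, y, z}; ε-closure = {u, v, w, x, y, z}.
Read 'a': u→{w, y, z}, v→{v, w, x, y}, w→{v, y}, x→{v, z}, y→∅, z→{v, x}; now {v, w, x, y, z}.
Read 'a': v→{v, w, x, y}, w→{v, y}, x→{v, z}, y→∅, z→{v, x}; now {v, w, x, y, z}.
Read 'a': v→{v, w, x, y}, w→{v, y}, x→{v, z}, y→∅, z→{v, x}; now {v, w, x, y, z}.
Read 'a': v→{v, w, x, y}, w→{v, y}, x→{v, z}, y→∅, z→{v, x}; now {v, w, x, y, z}.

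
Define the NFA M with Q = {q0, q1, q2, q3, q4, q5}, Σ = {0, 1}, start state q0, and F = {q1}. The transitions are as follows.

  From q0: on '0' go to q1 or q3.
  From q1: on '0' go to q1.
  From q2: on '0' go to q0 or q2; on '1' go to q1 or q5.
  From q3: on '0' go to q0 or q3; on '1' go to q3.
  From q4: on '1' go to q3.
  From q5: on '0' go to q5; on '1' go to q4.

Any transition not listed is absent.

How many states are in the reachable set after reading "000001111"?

1

Start in {q0}.
Read '0': q0→{q1, q3}; now {q1, q3}.
Read '0': q1→{q1}, q3→{q0, q3}; now {q0, q1, q3}.
Read '0': q0→{q1, q3}, q1→{q1}, q3→{q0, q3}; now {q0, q1, q3}.
Read '0': q0→{q1, q3}, q1→{q1}, q3→{q0, q3}; now {q0, q1, q3}.
Read '0': q0→{q1, q3}, q1→{q1}, q3→{q0, q3}; now {q0, q1, q3}.
Read '1': q0→∅, q1→∅, q3→{q3}; now {q3}.
Read '1': q3→{q3}; now {q3}.
Read '1': q3→{q3}; now {q3}.
Read '1': q3→{q3}; now {q3}.
That set has 1 state.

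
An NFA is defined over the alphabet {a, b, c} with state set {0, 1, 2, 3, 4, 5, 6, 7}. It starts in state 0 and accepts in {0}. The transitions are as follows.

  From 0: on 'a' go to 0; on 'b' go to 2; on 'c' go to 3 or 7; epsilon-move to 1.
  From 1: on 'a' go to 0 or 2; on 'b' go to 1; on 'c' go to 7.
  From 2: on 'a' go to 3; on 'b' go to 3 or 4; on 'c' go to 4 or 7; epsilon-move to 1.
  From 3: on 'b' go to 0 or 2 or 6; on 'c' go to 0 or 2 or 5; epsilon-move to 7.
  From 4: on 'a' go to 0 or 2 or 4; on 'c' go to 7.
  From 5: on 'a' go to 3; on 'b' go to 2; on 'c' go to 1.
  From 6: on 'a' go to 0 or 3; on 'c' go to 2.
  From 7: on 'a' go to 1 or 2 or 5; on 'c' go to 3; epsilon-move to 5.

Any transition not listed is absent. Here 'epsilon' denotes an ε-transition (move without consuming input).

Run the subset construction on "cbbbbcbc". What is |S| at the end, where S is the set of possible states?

7

Start: ε-closure({0}) = {0, 1}.
Read 'c': 0→{3, 7}, 1→{7}; union {3, 7}; ε-closure = {3, 5, 7}.
Read 'b': 3→{0, 2, 6}, 5→{2}, 7→∅; union {0, 2, 6}; ε-closure = {0, 1, 2, 6}.
Read 'b': 0→{2}, 1→{1}, 2→{3, 4}, 6→∅; union {1, 2, 3, 4}; ε-closure = {1, 2, 3, 4, 5, 7}.
Read 'b': 1→{1}, 2→{3, 4}, 3→{0, 2, 6}, 4→∅, 5→{2}, 7→∅; union {0, 1, 2, 3, 4, 6}; ε-closure = {0, 1, 2, 3, 4, 5, 6, 7}.
Read 'b': 0→{2}, 1→{1}, 2→{3, 4}, 3→{0, 2, 6}, 4→∅, 5→{2}, 6→∅, 7→∅; union {0, 1, 2, 3, 4, 6}; ε-closure = {0, 1, 2, 3, 4, 5, 6, 7}.
Read 'c': 0→{3, 7}, 1→{7}, 2→{4, 7}, 3→{0, 2, 5}, 4→{7}, 5→{1}, 6→{2}, 7→{3}; now {0, 1, 2, 3, 4, 5, 7}.
Read 'b': 0→{2}, 1→{1}, 2→{3, 4}, 3→{0, 2, 6}, 4→∅, 5→{2}, 7→∅; union {0, 1, 2, 3, 4, 6}; ε-closure = {0, 1, 2, 3, 4, 5, 6, 7}.
Read 'c': 0→{3, 7}, 1→{7}, 2→{4, 7}, 3→{0, 2, 5}, 4→{7}, 5→{1}, 6→{2}, 7→{3}; now {0, 1, 2, 3, 4, 5, 7}.
That set has 7 states.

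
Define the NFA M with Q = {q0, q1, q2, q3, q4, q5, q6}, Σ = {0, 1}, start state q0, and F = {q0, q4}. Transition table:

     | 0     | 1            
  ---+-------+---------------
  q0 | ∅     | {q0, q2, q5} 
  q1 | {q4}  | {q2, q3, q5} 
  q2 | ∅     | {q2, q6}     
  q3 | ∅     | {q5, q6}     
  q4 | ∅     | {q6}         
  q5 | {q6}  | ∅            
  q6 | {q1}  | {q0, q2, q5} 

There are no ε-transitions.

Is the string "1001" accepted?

No

Start in {q0}.
Read '1': q0→{q0, q2, q5}; now {q0, q2, q5}.
Read '0': q0→∅, q2→∅, q5→{q6}; now {q6}.
Read '0': q6→{q1}; now {q1}.
Read '1': q1→{q2, q3, q5}; now {q2, q3, q5}.
The final set {q2, q3, q5} contains no accepting state.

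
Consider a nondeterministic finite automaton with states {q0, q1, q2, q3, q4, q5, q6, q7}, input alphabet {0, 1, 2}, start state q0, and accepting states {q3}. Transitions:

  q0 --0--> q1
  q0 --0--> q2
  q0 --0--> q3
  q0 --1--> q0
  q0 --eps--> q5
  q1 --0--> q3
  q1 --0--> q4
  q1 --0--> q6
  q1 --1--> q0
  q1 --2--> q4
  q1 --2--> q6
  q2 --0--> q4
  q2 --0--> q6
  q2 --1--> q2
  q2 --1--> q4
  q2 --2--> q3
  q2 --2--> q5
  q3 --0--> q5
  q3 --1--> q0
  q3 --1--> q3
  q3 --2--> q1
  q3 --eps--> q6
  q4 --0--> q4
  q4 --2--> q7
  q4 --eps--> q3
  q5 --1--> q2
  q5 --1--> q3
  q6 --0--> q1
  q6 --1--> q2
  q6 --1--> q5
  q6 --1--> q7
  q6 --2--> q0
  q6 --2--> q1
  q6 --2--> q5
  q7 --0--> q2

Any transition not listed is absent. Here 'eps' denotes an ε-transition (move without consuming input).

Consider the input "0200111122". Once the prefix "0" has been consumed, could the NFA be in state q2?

Yes

Start: ε-closure({q0}) = {q0, q5}.
Read '0': q0→{q1, q2, q3}, q5→∅; union {q1, q2, q3}; ε-closure = {q1, q2, q3, q6}.
State q2 is in {q1, q2, q3, q6}.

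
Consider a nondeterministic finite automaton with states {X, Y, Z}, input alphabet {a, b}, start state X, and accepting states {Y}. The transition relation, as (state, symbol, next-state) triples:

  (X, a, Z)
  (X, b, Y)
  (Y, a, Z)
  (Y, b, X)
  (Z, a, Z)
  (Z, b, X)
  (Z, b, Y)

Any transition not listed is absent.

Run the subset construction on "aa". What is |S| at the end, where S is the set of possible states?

1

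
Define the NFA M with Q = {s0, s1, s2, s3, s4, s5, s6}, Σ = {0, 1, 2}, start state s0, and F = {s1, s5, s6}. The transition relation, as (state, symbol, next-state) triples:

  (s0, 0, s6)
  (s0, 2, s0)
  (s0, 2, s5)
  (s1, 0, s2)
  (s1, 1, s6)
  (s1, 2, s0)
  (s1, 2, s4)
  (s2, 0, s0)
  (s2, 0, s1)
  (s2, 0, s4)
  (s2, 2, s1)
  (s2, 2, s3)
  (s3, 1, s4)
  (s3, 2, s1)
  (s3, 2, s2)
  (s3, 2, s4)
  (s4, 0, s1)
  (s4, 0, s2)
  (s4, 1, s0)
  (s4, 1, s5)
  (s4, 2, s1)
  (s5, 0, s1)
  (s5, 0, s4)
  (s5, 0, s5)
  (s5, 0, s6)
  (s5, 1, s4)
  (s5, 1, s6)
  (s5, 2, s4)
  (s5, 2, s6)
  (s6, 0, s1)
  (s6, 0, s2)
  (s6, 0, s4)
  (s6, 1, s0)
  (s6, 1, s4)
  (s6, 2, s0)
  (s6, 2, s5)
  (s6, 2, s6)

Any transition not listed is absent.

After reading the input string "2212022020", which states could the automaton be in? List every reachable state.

{s1, s2, s4, s5, s6}

Start in {s0}.
Read '2': s0→{s0, s5}; now {s0, s5}.
Read '2': s0→{s0, s5}, s5→{s4, s6}; now {s0, s4, s5, s6}.
Read '1': s0→∅, s4→{s0, s5}, s5→{s4, s6}, s6→{s0, s4}; now {s0, s4, s5, s6}.
Read '2': s0→{s0, s5}, s4→{s1}, s5→{s4, s6}, s6→{s0, s5, s6}; now {s0, s1, s4, s5, s6}.
Read '0': s0→{s6}, s1→{s2}, s4→{s1, s2}, s5→{s1, s4, s5, s6}, s6→{s1, s2, s4}; now {s1, s2, s4, s5, s6}.
Read '2': s1→{s0, s4}, s2→{s1, s3}, s4→{s1}, s5→{s4, s6}, s6→{s0, s5, s6}; now {s0, s1, s3, s4, s5, s6}.
Read '2': s0→{s0, s5}, s1→{s0, s4}, s3→{s1, s2, s4}, s4→{s1}, s5→{s4, s6}, s6→{s0, s5, s6}; now {s0, s1, s2, s4, s5, s6}.
Read '0': s0→{s6}, s1→{s2}, s2→{s0, s1, s4}, s4→{s1, s2}, s5→{s1, s4, s5, s6}, s6→{s1, s2, s4}; now {s0, s1, s2, s4, s5, s6}.
Read '2': s0→{s0, s5}, s1→{s0, s4}, s2→{s1, s3}, s4→{s1}, s5→{s4, s6}, s6→{s0, s5, s6}; now {s0, s1, s3, s4, s5, s6}.
Read '0': s0→{s6}, s1→{s2}, s3→∅, s4→{s1, s2}, s5→{s1, s4, s5, s6}, s6→{s1, s2, s4}; now {s1, s2, s4, s5, s6}.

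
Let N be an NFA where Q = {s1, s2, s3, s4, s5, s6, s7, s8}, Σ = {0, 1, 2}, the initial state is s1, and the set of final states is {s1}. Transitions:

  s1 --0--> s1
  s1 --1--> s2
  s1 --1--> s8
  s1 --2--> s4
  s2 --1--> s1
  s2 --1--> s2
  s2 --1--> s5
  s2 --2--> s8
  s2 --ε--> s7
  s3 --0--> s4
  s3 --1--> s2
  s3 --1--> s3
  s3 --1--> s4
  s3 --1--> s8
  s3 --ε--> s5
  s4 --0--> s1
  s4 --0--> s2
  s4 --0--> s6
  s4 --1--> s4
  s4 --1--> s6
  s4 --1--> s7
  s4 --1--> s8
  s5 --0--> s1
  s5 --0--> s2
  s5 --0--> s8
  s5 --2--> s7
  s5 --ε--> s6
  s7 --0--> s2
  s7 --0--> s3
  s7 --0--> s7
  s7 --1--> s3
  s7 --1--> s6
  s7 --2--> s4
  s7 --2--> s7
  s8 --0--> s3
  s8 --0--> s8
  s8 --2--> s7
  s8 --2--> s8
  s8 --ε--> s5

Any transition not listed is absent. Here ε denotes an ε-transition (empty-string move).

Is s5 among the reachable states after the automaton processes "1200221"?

Yes

Start in {s1}.
Read '1': {s1} → {s2, s5, s6, s7, s8}.
Read '2': {s2, s5, s6, s7, s8} → {s4, s5, s6, s7, s8}.
Read '0': {s4, s5, s6, s7, s8} → {s1, s2, s3, s5, s6, s7, s8}.
Read '0': {s1, s2, s3, s5, s6, s7, s8} → {s1, s2, s3, s4, s5, s6, s7, s8}.
Read '2': {s1, s2, s3, s4, s5, s6, s7, s8} → {s4, s5, s6, s7, s8}.
Read '2': {s4, s5, s6, s7, s8} → {s4, s5, s6, s7, s8}.
Read '1': {s4, s5, s6, s7, s8} → {s3, s4, s5, s6, s7, s8}.
State s5 is in {s3, s4, s5, s6, s7, s8}.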